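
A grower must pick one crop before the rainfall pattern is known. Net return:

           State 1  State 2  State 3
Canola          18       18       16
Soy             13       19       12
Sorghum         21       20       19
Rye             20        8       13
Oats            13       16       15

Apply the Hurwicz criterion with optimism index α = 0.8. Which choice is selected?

Canola: 0.8·18 + 0.2·16 = 17.6
Soy: 0.8·19 + 0.2·12 = 17.6
Sorghum: 0.8·21 + 0.2·19 = 20.6
Rye: 0.8·20 + 0.2·8 = 17.6
Oats: 0.8·16 + 0.2·13 = 15.4
Highest Hurwicz score = 20.6 → Sorghum.

Sorghum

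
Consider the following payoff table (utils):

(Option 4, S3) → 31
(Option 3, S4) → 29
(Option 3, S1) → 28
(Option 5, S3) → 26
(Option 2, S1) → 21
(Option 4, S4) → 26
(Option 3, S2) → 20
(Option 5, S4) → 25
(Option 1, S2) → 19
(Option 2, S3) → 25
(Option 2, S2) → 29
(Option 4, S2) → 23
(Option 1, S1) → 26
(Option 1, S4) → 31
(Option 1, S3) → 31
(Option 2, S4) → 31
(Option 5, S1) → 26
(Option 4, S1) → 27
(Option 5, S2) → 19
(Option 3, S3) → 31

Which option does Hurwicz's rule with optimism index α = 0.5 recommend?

Option 4

Option 1: 0.5·31 + 0.5·19 = 25
Option 2: 0.5·31 + 0.5·21 = 26
Option 3: 0.5·31 + 0.5·20 = 25.5
Option 4: 0.5·31 + 0.5·23 = 27
Option 5: 0.5·26 + 0.5·19 = 22.5
Highest Hurwicz score = 27 → Option 4.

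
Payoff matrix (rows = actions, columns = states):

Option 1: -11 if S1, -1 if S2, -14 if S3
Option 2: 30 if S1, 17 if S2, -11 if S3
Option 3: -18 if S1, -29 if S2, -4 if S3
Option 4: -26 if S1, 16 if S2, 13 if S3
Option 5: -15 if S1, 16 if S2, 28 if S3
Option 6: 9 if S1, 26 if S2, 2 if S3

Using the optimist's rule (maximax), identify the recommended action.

Row maxima: Option 1=-1, Option 2=30, Option 3=-4, Option 4=16, Option 5=28, Option 6=26
Best best-case = 30 → Option 2.

Option 2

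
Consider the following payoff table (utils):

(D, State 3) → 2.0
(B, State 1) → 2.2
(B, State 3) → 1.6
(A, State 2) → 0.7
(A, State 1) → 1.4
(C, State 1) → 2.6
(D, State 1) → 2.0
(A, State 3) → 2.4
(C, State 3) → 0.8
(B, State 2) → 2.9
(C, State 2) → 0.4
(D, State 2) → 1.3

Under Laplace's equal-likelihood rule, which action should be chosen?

B

Row averages: A=1.5, B=67/30, C=19/15, D=53/30
Highest average = 67/30 → B.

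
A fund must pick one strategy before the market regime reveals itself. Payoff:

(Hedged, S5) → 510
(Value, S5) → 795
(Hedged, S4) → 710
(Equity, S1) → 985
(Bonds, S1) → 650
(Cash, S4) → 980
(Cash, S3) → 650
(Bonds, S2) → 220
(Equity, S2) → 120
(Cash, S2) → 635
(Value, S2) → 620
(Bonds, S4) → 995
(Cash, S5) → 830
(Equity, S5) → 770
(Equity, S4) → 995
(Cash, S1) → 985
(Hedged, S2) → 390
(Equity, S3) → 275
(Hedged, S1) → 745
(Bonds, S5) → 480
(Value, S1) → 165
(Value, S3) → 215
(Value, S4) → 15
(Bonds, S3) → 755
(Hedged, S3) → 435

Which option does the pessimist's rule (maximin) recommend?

Row minima: Bonds=220, Value=15, Equity=120, Hedged=390, Cash=635
Best worst-case = 635 → Cash.

Cash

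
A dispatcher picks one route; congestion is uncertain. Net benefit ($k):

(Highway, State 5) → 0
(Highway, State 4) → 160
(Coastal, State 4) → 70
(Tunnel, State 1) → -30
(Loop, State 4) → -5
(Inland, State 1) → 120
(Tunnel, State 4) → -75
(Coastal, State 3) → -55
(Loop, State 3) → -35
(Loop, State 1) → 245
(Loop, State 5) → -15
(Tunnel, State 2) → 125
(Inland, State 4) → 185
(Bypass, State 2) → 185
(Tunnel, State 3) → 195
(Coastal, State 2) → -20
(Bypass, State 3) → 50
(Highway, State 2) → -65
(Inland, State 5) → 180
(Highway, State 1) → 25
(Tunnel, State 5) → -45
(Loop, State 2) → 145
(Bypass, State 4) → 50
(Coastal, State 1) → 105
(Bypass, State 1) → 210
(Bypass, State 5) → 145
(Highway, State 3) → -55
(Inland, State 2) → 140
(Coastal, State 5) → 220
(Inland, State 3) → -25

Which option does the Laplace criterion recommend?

Bypass

Row averages: Tunnel=34, Highway=13, Coastal=64, Bypass=128, Inland=120, Loop=67
Highest average = 128 → Bypass.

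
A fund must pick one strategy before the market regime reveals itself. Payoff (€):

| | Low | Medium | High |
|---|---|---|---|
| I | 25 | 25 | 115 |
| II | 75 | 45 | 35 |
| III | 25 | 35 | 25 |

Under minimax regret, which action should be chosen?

I

Column bests: Low=75, Medium=45, High=115.
I regrets: 50, 20, 0 → max 50
II regrets: 0, 0, 80 → max 80
III regrets: 50, 10, 90 → max 90
Smallest max regret = 50 → I.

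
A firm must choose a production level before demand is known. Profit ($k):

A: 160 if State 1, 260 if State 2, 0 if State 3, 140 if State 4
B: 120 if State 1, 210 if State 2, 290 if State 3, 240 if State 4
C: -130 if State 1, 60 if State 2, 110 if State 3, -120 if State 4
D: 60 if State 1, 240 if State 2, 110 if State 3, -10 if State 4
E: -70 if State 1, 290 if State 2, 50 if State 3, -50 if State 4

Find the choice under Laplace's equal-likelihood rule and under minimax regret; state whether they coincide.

Row averages: A=140, B=215, C=-20, D=100, E=55
Highest average = 215 → B.
Column bests: State 1=160, State 2=290, State 3=290, State 4=240.
A regrets: 0, 30, 290, 100 → max 290
B regrets: 40, 80, 0, 0 → max 80
C regrets: 290, 230, 180, 360 → max 360
D regrets: 100, 50, 180, 250 → max 250
E regrets: 230, 0, 240, 290 → max 290
Smallest max regret = 80 → B.

laplace → B; minimax regret → B (agree)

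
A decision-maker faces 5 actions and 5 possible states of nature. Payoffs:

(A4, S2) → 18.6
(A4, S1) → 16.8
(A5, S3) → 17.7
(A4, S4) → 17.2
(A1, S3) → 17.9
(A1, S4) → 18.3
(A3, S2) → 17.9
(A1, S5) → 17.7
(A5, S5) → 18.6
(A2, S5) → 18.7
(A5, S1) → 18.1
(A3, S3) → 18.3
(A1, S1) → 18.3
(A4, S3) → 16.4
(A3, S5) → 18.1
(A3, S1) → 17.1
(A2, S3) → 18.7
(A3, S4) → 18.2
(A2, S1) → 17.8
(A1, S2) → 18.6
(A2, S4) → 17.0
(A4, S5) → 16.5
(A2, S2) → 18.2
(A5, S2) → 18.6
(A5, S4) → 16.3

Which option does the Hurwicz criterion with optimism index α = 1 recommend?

A1: 1·18.6 + 0·17.7 = 18.6
A2: 1·18.7 + 0·17.0 = 18.7
A3: 1·18.3 + 0·17.1 = 18.3
A4: 1·18.6 + 0·16.4 = 18.6
A5: 1·18.6 + 0·16.3 = 18.6
Highest Hurwicz score = 18.7 → A2.

A2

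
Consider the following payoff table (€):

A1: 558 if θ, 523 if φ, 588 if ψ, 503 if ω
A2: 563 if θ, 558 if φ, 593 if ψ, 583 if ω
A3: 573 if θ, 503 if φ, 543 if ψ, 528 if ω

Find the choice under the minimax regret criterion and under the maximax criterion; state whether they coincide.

minimax regret → A2; maximax → A2 (agree)

Column bests: θ=573, φ=558, ψ=593, ω=583.
A1 regrets: 15, 35, 5, 80 → max 80
A2 regrets: 10, 0, 0, 0 → max 10
A3 regrets: 0, 55, 50, 55 → max 55
Smallest max regret = 10 → A2.
Row maxima: A1=588, A2=593, A3=573
Best best-case = 593 → A2.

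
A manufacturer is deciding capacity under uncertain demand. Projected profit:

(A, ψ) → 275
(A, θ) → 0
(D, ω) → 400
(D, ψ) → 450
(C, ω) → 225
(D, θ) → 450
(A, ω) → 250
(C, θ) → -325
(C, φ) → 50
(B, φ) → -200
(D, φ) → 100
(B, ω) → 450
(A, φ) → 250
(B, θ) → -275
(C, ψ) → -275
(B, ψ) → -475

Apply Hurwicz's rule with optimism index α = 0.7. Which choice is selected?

D

A: 0.7·275 + 0.3·0 = 192.5
B: 0.7·450 + 0.3·(-475) = 172.5
C: 0.7·225 + 0.3·(-325) = 60
D: 0.7·450 + 0.3·100 = 345
Highest Hurwicz score = 345 → D.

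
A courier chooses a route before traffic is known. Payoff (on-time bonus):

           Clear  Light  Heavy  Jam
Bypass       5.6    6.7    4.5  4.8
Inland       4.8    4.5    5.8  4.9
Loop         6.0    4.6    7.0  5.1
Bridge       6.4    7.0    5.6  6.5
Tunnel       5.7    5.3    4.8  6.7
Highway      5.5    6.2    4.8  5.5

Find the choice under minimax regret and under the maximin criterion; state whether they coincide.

Column bests: Clear=6.4, Light=7.0, Heavy=7.0, Jam=6.7.
Bypass regrets: 0.8, 0.3, 2.5, 1.9 → max 2.5
Inland regrets: 1.6, 2.5, 1.2, 1.8 → max 2.5
Loop regrets: 0.4, 2.4, 0.0, 1.6 → max 2.4
Bridge regrets: 0.0, 0.0, 1.4, 0.2 → max 1.4
Tunnel regrets: 0.7, 1.7, 2.2, 0.0 → max 2.2
Highway regrets: 0.9, 0.8, 2.2, 1.2 → max 2.2
Smallest max regret = 1.4 → Bridge.
Row minima: Bypass=4.5, Inland=4.5, Loop=4.6, Bridge=5.6, Tunnel=4.8, Highway=4.8
Best worst-case = 5.6 → Bridge.

minimax regret → Bridge; maximin → Bridge (agree)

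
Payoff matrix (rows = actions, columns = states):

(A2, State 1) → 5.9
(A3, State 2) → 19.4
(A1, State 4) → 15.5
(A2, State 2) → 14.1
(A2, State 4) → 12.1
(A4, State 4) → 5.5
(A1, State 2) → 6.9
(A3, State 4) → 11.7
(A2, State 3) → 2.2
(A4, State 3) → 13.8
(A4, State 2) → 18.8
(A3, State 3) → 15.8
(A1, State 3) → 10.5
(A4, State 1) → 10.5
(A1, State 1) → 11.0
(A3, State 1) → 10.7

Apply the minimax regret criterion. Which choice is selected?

A3

Column bests: State 1=11.0, State 2=19.4, State 3=15.8, State 4=15.5.
A1 regrets: 0.0, 12.5, 5.3, 0.0 → max 12.5
A2 regrets: 5.1, 5.3, 13.6, 3.4 → max 13.6
A3 regrets: 0.3, 0.0, 0.0, 3.8 → max 3.8
A4 regrets: 0.5, 0.6, 2.0, 10.0 → max 10.0
Smallest max regret = 3.8 → A3.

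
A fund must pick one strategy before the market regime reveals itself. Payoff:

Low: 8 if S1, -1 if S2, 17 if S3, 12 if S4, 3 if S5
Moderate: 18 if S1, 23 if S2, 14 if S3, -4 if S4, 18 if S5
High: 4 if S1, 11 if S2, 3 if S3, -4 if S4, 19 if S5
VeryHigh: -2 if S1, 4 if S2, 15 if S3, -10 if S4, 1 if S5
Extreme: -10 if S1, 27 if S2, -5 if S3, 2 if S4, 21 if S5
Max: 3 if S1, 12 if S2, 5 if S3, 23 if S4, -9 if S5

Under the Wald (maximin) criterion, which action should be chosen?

Row minima: Low=-1, Moderate=-4, High=-4, VeryHigh=-10, Extreme=-10, Max=-9
Best worst-case = -1 → Low.

Low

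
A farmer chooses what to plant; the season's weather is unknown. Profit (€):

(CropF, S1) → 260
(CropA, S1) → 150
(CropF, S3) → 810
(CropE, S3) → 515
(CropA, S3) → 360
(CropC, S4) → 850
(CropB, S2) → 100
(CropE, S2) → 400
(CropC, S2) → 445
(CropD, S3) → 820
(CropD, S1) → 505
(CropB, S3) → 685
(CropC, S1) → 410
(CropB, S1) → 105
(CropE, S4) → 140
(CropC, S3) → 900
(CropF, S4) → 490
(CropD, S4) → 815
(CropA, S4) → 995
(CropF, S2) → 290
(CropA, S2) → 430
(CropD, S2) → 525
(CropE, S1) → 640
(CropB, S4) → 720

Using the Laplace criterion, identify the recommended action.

Row averages: CropB=402.5, CropD=666.25, CropE=423.75, CropA=483.75, CropC=651.25, CropF=462.5
Highest average = 666.25 → CropD.

CropD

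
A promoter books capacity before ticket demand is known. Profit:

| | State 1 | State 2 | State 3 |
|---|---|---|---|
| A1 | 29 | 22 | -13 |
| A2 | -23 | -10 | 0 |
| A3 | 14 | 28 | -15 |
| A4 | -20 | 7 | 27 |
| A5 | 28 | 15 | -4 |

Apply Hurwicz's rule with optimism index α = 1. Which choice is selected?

A1: 1·29 + 0·(-13) = 29
A2: 1·0 + 0·(-23) = 0
A3: 1·28 + 0·(-15) = 28
A4: 1·27 + 0·(-20) = 27
A5: 1·28 + 0·(-4) = 28
Highest Hurwicz score = 29 → A1.

A1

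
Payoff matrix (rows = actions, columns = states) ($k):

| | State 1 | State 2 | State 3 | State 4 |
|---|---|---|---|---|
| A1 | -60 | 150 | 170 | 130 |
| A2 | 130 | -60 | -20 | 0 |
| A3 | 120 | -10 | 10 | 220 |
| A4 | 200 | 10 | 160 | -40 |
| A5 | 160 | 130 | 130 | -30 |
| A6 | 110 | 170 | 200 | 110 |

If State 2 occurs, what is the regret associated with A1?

20

Best payoff under State 2 is 170.
Regret = 170 − 150 = 20.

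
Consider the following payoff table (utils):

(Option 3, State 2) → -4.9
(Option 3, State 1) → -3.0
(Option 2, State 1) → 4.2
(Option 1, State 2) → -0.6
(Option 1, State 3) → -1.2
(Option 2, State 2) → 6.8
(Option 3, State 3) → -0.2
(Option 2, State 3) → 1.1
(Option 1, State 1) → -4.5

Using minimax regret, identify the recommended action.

Option 2

Column bests: State 1=4.2, State 2=6.8, State 3=1.1.
Option 1 regrets: 8.7, 7.4, 2.3 → max 8.7
Option 2 regrets: 0.0, 0.0, 0.0 → max 0.0
Option 3 regrets: 7.2, 11.7, 1.3 → max 11.7
Smallest max regret = 0.0 → Option 2.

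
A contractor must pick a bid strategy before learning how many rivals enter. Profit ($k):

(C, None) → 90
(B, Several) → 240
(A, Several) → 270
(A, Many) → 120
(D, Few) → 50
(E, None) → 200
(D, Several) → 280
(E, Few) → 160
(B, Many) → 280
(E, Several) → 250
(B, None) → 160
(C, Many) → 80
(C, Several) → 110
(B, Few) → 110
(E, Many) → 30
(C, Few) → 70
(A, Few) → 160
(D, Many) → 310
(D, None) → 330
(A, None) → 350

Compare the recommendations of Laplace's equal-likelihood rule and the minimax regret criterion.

Row averages: A=225, B=197.5, C=87.5, D=242.5, E=160
Highest average = 242.5 → D.
Column bests: None=350, Few=160, Several=280, Many=310.
A regrets: 0, 0, 10, 190 → max 190
B regrets: 190, 50, 40, 30 → max 190
C regrets: 260, 90, 170, 230 → max 260
D regrets: 20, 110, 0, 0 → max 110
E regrets: 150, 0, 30, 280 → max 280
Smallest max regret = 110 → D.

laplace → D; minimax regret → D (agree)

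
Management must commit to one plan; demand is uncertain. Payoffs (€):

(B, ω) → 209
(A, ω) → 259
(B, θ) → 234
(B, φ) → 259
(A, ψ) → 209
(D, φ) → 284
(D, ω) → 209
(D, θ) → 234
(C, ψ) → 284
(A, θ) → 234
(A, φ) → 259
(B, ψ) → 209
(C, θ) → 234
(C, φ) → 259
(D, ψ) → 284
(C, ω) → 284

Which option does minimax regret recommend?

C

Column bests: θ=234, φ=284, ψ=284, ω=284.
A regrets: 0, 25, 75, 25 → max 75
B regrets: 0, 25, 75, 75 → max 75
C regrets: 0, 25, 0, 0 → max 25
D regrets: 0, 0, 0, 75 → max 75
Smallest max regret = 25 → C.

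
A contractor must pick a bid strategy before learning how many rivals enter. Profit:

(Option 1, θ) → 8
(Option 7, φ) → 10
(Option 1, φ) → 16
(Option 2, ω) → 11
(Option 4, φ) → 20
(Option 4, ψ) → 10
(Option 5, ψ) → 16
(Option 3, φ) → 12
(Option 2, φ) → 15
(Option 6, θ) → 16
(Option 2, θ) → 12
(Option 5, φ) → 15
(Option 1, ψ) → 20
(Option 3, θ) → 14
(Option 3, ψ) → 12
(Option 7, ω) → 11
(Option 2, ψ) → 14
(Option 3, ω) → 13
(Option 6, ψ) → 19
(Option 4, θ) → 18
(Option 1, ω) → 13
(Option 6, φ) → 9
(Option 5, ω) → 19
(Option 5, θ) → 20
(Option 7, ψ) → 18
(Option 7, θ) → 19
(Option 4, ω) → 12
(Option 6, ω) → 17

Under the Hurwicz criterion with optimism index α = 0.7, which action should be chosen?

Option 1: 0.7·20 + 0.3·8 = 16.4
Option 2: 0.7·15 + 0.3·11 = 13.8
Option 3: 0.7·14 + 0.3·12 = 13.4
Option 4: 0.7·20 + 0.3·10 = 17
Option 5: 0.7·20 + 0.3·15 = 18.5
Option 6: 0.7·19 + 0.3·9 = 16
Option 7: 0.7·19 + 0.3·10 = 16.3
Highest Hurwicz score = 18.5 → Option 5.

Option 5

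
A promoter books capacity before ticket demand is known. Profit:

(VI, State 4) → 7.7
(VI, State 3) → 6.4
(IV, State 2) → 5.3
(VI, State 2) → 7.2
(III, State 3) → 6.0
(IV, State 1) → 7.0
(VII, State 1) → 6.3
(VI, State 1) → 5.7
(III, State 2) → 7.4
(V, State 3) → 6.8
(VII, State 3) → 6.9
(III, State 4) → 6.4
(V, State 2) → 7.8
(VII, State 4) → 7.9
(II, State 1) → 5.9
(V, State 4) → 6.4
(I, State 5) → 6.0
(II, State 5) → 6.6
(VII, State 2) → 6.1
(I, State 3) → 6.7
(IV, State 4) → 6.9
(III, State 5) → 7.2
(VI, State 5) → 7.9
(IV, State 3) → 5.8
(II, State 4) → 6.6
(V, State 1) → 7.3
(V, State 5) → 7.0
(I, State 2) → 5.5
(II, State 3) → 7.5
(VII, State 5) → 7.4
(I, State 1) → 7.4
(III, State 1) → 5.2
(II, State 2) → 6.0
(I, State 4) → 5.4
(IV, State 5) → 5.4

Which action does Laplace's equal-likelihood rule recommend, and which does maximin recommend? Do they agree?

Row averages: I=6.2, II=6.52, III=6.44, IV=6.08, V=7.06, VI=6.98, VII=6.92
Highest average = 7.06 → V.
Row minima: I=5.4, II=5.9, III=5.2, IV=5.3, V=6.4, VI=5.7, VII=6.1
Best worst-case = 6.4 → V.

laplace → V; maximin → V (agree)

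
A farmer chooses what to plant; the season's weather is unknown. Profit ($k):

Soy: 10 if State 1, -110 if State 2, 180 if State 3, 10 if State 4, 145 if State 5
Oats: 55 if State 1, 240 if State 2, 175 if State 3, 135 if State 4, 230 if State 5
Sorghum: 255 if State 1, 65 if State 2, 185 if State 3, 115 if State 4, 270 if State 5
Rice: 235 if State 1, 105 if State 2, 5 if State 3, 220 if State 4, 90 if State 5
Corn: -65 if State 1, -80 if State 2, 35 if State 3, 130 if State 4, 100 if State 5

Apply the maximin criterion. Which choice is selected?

Sorghum

Row minima: Soy=-110, Oats=55, Sorghum=65, Rice=5, Corn=-80
Best worst-case = 65 → Sorghum.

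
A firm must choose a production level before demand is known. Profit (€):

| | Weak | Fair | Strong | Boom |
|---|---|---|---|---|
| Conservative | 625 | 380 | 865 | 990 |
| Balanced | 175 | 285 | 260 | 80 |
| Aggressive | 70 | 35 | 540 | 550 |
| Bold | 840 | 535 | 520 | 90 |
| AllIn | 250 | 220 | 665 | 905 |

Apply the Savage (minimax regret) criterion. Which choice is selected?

Conservative

Column bests: Weak=840, Fair=535, Strong=865, Boom=990.
Conservative regrets: 215, 155, 0, 0 → max 215
Balanced regrets: 665, 250, 605, 910 → max 910
Aggressive regrets: 770, 500, 325, 440 → max 770
Bold regrets: 0, 0, 345, 900 → max 900
AllIn regrets: 590, 315, 200, 85 → max 590
Smallest max regret = 215 → Conservative.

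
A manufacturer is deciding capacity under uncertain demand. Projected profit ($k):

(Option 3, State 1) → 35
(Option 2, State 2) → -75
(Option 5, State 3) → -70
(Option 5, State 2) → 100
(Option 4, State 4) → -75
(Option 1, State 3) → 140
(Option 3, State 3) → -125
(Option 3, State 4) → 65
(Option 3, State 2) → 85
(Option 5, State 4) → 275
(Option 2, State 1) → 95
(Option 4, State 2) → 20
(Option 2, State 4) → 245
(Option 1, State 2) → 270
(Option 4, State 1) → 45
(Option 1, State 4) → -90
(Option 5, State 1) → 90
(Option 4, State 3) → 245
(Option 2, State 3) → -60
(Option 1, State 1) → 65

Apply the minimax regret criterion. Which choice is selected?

Option 5

Column bests: State 1=95, State 2=270, State 3=245, State 4=275.
Option 1 regrets: 30, 0, 105, 365 → max 365
Option 2 regrets: 0, 345, 305, 30 → max 345
Option 3 regrets: 60, 185, 370, 210 → max 370
Option 4 regrets: 50, 250, 0, 350 → max 350
Option 5 regrets: 5, 170, 315, 0 → max 315
Smallest max regret = 315 → Option 5.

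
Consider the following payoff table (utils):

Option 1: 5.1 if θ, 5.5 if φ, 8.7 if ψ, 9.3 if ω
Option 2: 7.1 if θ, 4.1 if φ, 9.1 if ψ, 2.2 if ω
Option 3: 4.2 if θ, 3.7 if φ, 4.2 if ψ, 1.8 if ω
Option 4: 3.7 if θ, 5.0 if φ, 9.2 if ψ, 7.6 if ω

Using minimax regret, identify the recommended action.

Column bests: θ=7.1, φ=5.5, ψ=9.2, ω=9.3.
Option 1 regrets: 2.0, 0.0, 0.5, 0.0 → max 2.0
Option 2 regrets: 0.0, 1.4, 0.1, 7.1 → max 7.1
Option 3 regrets: 2.9, 1.8, 5.0, 7.5 → max 7.5
Option 4 regrets: 3.4, 0.5, 0.0, 1.7 → max 3.4
Smallest max regret = 2.0 → Option 1.

Option 1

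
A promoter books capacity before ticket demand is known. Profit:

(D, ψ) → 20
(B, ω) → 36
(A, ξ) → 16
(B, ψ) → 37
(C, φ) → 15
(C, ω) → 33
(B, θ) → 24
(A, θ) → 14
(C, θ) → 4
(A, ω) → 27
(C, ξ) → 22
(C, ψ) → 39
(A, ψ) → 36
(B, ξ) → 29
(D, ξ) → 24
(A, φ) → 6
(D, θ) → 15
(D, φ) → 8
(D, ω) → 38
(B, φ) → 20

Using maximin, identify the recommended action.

Row minima: A=6, B=20, C=4, D=8
Best worst-case = 20 → B.

B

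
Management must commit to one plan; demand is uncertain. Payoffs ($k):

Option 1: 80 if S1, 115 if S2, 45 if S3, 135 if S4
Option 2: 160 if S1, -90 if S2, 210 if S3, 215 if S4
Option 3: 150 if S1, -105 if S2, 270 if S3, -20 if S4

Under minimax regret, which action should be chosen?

Column bests: S1=160, S2=115, S3=270, S4=215.
Option 1 regrets: 80, 0, 225, 80 → max 225
Option 2 regrets: 0, 205, 60, 0 → max 205
Option 3 regrets: 10, 220, 0, 235 → max 235
Smallest max regret = 205 → Option 2.

Option 2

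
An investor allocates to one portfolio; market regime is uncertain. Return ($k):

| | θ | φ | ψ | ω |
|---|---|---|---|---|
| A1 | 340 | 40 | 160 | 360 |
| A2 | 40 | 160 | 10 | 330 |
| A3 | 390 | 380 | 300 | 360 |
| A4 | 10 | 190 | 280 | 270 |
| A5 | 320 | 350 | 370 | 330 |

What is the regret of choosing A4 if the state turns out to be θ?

380

Best payoff under θ is 390.
Regret = 390 − 10 = 380.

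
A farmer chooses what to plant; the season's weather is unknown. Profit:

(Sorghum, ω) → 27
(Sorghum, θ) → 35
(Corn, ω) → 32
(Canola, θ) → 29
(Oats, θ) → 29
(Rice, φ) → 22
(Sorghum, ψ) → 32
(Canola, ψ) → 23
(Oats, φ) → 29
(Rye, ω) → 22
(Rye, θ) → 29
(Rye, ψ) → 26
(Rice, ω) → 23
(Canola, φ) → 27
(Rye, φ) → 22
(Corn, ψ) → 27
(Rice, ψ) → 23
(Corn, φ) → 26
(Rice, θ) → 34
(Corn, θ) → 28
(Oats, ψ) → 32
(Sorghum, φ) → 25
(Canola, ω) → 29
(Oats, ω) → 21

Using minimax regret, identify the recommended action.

Column bests: θ=35, φ=29, ψ=32, ω=32.
Rice regrets: 1, 7, 9, 9 → max 9
Rye regrets: 6, 7, 6, 10 → max 10
Canola regrets: 6, 2, 9, 3 → max 9
Oats regrets: 6, 0, 0, 11 → max 11
Corn regrets: 7, 3, 5, 0 → max 7
Sorghum regrets: 0, 4, 0, 5 → max 5
Smallest max regret = 5 → Sorghum.

Sorghum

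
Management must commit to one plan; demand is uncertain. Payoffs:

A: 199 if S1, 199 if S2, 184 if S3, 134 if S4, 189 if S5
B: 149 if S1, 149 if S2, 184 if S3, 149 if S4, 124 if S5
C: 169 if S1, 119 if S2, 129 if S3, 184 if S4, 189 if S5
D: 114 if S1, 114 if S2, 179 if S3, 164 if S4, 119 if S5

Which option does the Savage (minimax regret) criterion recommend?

A

Column bests: S1=199, S2=199, S3=184, S4=184, S5=189.
A regrets: 0, 0, 0, 50, 0 → max 50
B regrets: 50, 50, 0, 35, 65 → max 65
C regrets: 30, 80, 55, 0, 0 → max 80
D regrets: 85, 85, 5, 20, 70 → max 85
Smallest max regret = 50 → A.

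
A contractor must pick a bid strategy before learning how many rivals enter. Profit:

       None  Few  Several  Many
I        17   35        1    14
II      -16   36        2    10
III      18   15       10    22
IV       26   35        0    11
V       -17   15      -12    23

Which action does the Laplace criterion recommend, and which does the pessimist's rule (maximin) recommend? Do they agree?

laplace → IV; maximin → III (disagree)

Row averages: I=16.75, II=8, III=16.25, IV=18, V=2.25
Highest average = 18 → IV.
Row minima: I=1, II=-16, III=10, IV=0, V=-17
Best worst-case = 10 → III.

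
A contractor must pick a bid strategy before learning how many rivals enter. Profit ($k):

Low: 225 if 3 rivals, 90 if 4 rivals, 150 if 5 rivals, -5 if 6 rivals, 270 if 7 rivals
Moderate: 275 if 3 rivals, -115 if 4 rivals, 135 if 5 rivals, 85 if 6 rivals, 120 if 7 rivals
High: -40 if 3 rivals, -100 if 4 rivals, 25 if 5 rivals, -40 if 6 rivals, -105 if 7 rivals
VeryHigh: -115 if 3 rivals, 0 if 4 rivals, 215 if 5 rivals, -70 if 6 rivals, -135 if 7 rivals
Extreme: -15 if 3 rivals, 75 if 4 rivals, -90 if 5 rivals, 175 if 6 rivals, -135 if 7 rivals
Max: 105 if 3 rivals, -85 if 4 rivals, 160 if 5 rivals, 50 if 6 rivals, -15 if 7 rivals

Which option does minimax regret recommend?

Low

Column bests: 3 rivals=275, 4 rivals=90, 5 rivals=215, 6 rivals=175, 7 rivals=270.
Low regrets: 50, 0, 65, 180, 0 → max 180
Moderate regrets: 0, 205, 80, 90, 150 → max 205
High regrets: 315, 190, 190, 215, 375 → max 375
VeryHigh regrets: 390, 90, 0, 245, 405 → max 405
Extreme regrets: 290, 15, 305, 0, 405 → max 405
Max regrets: 170, 175, 55, 125, 285 → max 285
Smallest max regret = 180 → Low.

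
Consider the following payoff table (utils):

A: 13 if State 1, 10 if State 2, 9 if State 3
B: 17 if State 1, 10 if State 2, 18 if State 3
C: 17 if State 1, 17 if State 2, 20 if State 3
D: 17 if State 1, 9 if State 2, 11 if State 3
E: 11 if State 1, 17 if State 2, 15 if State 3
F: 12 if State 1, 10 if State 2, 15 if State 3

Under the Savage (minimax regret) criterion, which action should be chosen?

C

Column bests: State 1=17, State 2=17, State 3=20.
A regrets: 4, 7, 11 → max 11
B regrets: 0, 7, 2 → max 7
C regrets: 0, 0, 0 → max 0
D regrets: 0, 8, 9 → max 9
E regrets: 6, 0, 5 → max 6
F regrets: 5, 7, 5 → max 7
Smallest max regret = 0 → C.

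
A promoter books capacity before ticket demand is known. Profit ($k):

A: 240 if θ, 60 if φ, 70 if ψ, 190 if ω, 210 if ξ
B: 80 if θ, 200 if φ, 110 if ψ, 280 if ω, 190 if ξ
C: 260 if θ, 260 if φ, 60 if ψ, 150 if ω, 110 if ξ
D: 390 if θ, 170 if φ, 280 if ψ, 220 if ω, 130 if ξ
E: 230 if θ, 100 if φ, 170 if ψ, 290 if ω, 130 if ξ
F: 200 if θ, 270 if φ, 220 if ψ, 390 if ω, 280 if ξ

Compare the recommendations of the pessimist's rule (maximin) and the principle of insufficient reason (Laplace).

maximin → F; laplace → F (agree)

Row minima: A=60, B=80, C=60, D=130, E=100, F=200
Best worst-case = 200 → F.
Row averages: A=154, B=172, C=168, D=238, E=184, F=272
Highest average = 272 → F.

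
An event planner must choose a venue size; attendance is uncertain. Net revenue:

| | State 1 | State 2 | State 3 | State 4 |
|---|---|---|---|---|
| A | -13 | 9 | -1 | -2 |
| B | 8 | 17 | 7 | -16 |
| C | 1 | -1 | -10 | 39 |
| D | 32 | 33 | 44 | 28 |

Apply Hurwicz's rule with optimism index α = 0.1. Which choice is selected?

A: 0.1·9 + 0.9·(-13) = -10.8
B: 0.1·17 + 0.9·(-16) = -12.7
C: 0.1·39 + 0.9·(-10) = -5.1
D: 0.1·44 + 0.9·28 = 29.6
Highest Hurwicz score = 29.6 → D.

D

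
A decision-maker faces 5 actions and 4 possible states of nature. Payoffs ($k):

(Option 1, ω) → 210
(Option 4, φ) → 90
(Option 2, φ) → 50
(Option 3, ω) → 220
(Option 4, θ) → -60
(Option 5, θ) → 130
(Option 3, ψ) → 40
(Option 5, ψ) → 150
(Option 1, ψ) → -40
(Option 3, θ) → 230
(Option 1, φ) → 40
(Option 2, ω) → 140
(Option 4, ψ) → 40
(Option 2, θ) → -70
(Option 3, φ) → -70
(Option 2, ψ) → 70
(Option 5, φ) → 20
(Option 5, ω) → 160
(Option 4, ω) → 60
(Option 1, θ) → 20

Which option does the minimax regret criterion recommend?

Option 5

Column bests: θ=230, φ=90, ψ=150, ω=220.
Option 1 regrets: 210, 50, 190, 10 → max 210
Option 2 regrets: 300, 40, 80, 80 → max 300
Option 3 regrets: 0, 160, 110, 0 → max 160
Option 4 regrets: 290, 0, 110, 160 → max 290
Option 5 regrets: 100, 70, 0, 60 → max 100
Smallest max regret = 100 → Option 5.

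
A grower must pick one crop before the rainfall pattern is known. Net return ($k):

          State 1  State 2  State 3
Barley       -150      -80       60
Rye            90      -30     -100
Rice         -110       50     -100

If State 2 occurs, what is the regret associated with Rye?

80

Best payoff under State 2 is 50.
Regret = 50 − (-30) = 80.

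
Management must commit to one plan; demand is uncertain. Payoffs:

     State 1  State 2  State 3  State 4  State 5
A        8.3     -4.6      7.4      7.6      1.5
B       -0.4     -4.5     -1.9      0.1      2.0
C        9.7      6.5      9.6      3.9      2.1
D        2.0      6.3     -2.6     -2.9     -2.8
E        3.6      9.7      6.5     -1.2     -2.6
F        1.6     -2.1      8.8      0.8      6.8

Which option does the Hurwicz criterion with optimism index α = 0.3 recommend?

C

A: 0.3·8.3 + 0.7·(-4.6) = -0.73
B: 0.3·2.0 + 0.7·(-4.5) = -2.55
C: 0.3·9.7 + 0.7·2.1 = 4.38
D: 0.3·6.3 + 0.7·(-2.9) = -0.14
E: 0.3·9.7 + 0.7·(-2.6) = 1.09
F: 0.3·8.8 + 0.7·(-2.1) = 1.17
Highest Hurwicz score = 4.38 → C.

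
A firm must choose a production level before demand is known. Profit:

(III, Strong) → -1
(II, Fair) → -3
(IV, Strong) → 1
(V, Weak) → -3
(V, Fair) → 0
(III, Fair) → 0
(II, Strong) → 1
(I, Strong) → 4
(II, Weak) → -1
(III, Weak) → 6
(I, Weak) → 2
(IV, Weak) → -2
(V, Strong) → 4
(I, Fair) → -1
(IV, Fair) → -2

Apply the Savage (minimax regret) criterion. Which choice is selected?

I

Column bests: Weak=6, Fair=0, Strong=4.
I regrets: 4, 1, 0 → max 4
II regrets: 7, 3, 3 → max 7
III regrets: 0, 0, 5 → max 5
IV regrets: 8, 2, 3 → max 8
V regrets: 9, 0, 0 → max 9
Smallest max regret = 4 → I.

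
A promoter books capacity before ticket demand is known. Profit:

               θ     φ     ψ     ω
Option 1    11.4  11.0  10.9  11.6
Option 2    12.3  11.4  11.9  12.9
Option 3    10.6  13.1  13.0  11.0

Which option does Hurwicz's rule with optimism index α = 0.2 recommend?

Option 1: 0.2·11.6 + 0.8·10.9 = 11.04
Option 2: 0.2·12.9 + 0.8·11.4 = 11.7
Option 3: 0.2·13.1 + 0.8·10.6 = 11.1
Highest Hurwicz score = 11.7 → Option 2.

Option 2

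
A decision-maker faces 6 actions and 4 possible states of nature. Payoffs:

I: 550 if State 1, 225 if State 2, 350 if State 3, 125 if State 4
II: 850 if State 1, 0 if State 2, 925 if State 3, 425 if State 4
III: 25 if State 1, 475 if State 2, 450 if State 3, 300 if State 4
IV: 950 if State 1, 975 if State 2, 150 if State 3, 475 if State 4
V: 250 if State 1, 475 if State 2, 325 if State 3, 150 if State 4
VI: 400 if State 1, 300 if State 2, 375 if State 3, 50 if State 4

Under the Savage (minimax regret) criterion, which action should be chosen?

VI

Column bests: State 1=950, State 2=975, State 3=925, State 4=475.
I regrets: 400, 750, 575, 350 → max 750
II regrets: 100, 975, 0, 50 → max 975
III regrets: 925, 500, 475, 175 → max 925
IV regrets: 0, 0, 775, 0 → max 775
V regrets: 700, 500, 600, 325 → max 700
VI regrets: 550, 675, 550, 425 → max 675
Smallest max regret = 675 → VI.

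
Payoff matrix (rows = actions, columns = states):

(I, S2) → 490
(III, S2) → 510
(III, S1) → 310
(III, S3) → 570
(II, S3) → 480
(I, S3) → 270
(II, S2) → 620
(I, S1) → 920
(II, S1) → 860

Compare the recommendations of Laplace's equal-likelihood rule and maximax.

Row averages: I=560, II=1960/3, III=1390/3
Highest average = 1960/3 → II.
Row maxima: I=920, II=860, III=570
Best best-case = 920 → I.

laplace → II; maximax → I (disagree)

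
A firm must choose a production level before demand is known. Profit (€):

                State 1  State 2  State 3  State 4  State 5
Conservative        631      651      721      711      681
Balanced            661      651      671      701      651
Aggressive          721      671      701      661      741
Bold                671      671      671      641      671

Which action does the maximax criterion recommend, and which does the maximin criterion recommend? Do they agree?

maximax → Aggressive; maximin → Aggressive (agree)

Row maxima: Conservative=721, Balanced=701, Aggressive=741, Bold=671
Best best-case = 741 → Aggressive.
Row minima: Conservative=631, Balanced=651, Aggressive=661, Bold=641
Best worst-case = 661 → Aggressive.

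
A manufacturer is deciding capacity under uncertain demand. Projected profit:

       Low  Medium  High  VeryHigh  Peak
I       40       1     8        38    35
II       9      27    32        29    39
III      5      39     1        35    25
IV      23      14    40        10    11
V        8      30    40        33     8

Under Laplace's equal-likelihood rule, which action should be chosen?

II

Row averages: I=24.4, II=27.2, III=21, IV=19.6, V=23.8
Highest average = 27.2 → II.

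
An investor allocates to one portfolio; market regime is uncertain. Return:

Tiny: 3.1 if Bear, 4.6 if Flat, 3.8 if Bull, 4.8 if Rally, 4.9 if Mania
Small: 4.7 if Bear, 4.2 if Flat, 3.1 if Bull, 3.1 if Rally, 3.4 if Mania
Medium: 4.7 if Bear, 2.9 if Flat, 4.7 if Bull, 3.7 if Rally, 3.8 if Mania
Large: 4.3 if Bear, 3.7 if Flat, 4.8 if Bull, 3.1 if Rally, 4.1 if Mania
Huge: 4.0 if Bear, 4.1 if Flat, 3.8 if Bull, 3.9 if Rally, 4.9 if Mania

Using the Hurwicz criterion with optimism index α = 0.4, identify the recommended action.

Tiny: 0.4·4.9 + 0.6·3.1 = 3.82
Small: 0.4·4.7 + 0.6·3.1 = 3.74
Medium: 0.4·4.7 + 0.6·2.9 = 3.62
Large: 0.4·4.8 + 0.6·3.1 = 3.78
Huge: 0.4·4.9 + 0.6·3.8 = 4.24
Highest Hurwicz score = 4.24 → Huge.

Huge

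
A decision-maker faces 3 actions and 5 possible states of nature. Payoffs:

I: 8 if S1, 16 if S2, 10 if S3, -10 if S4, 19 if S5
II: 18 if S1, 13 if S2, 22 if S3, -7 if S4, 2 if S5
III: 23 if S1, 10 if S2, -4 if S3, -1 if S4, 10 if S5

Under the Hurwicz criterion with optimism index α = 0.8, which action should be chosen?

III

I: 0.8·19 + 0.2·(-10) = 13.2
II: 0.8·22 + 0.2·(-7) = 16.2
III: 0.8·23 + 0.2·(-4) = 17.6
Highest Hurwicz score = 17.6 → III.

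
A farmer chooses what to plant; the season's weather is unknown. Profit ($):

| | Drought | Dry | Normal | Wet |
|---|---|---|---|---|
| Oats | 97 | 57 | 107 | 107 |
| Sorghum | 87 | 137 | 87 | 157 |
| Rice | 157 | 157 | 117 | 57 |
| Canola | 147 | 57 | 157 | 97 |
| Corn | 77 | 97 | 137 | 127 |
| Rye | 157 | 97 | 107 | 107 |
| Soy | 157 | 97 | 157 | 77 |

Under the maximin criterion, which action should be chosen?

Row minima: Oats=57, Sorghum=87, Rice=57, Canola=57, Corn=77, Rye=97, Soy=77
Best worst-case = 97 → Rye.

Rye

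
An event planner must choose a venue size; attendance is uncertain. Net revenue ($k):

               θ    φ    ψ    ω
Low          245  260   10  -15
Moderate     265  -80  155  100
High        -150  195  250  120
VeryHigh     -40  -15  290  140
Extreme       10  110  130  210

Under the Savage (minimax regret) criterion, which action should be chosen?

Column bests: θ=265, φ=260, ψ=290, ω=210.
Low regrets: 20, 0, 280, 225 → max 280
Moderate regrets: 0, 340, 135, 110 → max 340
High regrets: 415, 65, 40, 90 → max 415
VeryHigh regrets: 305, 275, 0, 70 → max 305
Extreme regrets: 255, 150, 160, 0 → max 255
Smallest max regret = 255 → Extreme.

Extreme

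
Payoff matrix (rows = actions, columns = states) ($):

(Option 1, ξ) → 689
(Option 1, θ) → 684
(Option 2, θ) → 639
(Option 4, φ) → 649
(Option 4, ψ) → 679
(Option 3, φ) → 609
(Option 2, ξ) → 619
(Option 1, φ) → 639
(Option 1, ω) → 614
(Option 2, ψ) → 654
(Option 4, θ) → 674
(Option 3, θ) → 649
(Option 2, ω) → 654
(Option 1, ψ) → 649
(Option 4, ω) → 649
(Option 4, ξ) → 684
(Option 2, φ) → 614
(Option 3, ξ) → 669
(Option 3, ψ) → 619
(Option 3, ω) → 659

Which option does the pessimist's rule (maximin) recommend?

Row minima: Option 1=614, Option 2=614, Option 3=609, Option 4=649
Best worst-case = 649 → Option 4.

Option 4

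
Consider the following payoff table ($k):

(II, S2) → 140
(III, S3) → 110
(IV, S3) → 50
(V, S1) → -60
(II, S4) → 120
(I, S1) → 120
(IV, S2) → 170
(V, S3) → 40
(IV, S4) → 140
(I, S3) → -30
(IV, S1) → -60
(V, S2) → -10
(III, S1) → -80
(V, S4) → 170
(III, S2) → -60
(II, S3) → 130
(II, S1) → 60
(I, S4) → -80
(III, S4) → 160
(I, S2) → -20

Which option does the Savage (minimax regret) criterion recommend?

Column bests: S1=120, S2=170, S3=130, S4=170.
I regrets: 0, 190, 160, 250 → max 250
II regrets: 60, 30, 0, 50 → max 60
III regrets: 200, 230, 20, 10 → max 230
IV regrets: 180, 0, 80, 30 → max 180
V regrets: 180, 180, 90, 0 → max 180
Smallest max regret = 60 → II.

II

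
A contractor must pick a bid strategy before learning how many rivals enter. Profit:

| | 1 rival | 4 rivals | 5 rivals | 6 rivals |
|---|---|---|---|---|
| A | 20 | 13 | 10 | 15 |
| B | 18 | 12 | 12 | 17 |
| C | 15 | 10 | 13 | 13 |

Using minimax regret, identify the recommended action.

B

Column bests: 1 rival=20, 4 rivals=13, 5 rivals=13, 6 rivals=17.
A regrets: 0, 0, 3, 2 → max 3
B regrets: 2, 1, 1, 0 → max 2
C regrets: 5, 3, 0, 4 → max 5
Smallest max regret = 2 → B.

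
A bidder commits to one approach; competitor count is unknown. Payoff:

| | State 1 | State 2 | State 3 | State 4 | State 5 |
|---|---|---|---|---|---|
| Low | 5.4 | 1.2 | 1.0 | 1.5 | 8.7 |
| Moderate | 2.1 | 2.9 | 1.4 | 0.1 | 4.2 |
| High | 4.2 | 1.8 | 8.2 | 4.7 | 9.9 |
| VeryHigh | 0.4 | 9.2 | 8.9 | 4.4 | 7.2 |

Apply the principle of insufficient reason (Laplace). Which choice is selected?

Row averages: Low=3.56, Moderate=2.14, High=5.76, VeryHigh=6.02
Highest average = 6.02 → VeryHigh.

VeryHigh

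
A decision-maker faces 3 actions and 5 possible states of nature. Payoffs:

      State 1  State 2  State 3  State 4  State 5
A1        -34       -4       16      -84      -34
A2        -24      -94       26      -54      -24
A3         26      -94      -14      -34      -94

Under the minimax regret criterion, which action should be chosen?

Column bests: State 1=26, State 2=-4, State 3=26, State 4=-34, State 5=-24.
A1 regrets: 60, 0, 10, 50, 10 → max 60
A2 regrets: 50, 90, 0, 20, 0 → max 90
A3 regrets: 0, 90, 40, 0, 70 → max 90
Smallest max regret = 60 → A1.

A1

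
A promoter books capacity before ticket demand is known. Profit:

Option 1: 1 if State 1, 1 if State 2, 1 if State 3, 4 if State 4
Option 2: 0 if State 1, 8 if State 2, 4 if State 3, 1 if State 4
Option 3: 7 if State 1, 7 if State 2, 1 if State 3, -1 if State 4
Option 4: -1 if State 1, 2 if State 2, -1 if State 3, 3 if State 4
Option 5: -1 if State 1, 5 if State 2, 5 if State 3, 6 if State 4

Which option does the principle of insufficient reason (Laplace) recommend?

Option 5

Row averages: Option 1=1.75, Option 2=3.25, Option 3=3.5, Option 4=0.75, Option 5=3.75
Highest average = 3.75 → Option 5.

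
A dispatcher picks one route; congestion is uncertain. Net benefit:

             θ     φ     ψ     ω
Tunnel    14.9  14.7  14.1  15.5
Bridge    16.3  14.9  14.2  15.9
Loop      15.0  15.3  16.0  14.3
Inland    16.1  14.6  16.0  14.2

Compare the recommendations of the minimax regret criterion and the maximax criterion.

Column bests: θ=16.3, φ=15.3, ψ=16.0, ω=15.9.
Tunnel regrets: 1.4, 0.6, 1.9, 0.4 → max 1.9
Bridge regrets: 0.0, 0.4, 1.8, 0.0 → max 1.8
Loop regrets: 1.3, 0.0, 0.0, 1.6 → max 1.6
Inland regrets: 0.2, 0.7, 0.0, 1.7 → max 1.7
Smallest max regret = 1.6 → Loop.
Row maxima: Tunnel=15.5, Bridge=16.3, Loop=16.0, Inland=16.1
Best best-case = 16.3 → Bridge.

minimax regret → Loop; maximax → Bridge (disagree)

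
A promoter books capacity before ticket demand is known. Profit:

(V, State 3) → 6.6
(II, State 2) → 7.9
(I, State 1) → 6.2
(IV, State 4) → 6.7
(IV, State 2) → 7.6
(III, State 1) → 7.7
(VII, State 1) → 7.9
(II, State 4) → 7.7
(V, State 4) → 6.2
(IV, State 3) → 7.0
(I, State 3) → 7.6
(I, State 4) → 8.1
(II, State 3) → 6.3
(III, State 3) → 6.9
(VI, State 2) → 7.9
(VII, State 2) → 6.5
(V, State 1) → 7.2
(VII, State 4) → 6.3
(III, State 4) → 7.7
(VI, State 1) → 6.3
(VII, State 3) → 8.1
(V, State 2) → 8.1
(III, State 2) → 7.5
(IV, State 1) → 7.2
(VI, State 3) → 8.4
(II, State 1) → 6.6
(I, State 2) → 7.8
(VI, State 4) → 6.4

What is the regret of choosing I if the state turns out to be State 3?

0.8

Best payoff under State 3 is 8.4.
Regret = 8.4 − 7.6 = 0.8.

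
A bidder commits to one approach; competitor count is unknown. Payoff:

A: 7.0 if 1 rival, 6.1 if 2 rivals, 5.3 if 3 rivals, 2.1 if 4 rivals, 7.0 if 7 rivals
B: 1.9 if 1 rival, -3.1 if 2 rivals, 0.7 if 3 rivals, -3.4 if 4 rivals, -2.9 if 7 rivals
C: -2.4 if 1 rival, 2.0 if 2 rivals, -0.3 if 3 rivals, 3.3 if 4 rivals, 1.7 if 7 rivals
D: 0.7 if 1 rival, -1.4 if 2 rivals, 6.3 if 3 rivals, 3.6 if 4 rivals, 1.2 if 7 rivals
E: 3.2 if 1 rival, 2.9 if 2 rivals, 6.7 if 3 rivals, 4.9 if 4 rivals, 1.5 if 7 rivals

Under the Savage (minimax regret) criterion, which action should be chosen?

Column bests: 1 rival=7.0, 2 rivals=6.1, 3 rivals=6.7, 4 rivals=4.9, 7 rivals=7.0.
A regrets: 0.0, 0.0, 1.4, 2.8, 0.0 → max 2.8
B regrets: 5.1, 9.2, 6.0, 8.3, 9.9 → max 9.9
C regrets: 9.4, 4.1, 7.0, 1.6, 5.3 → max 9.4
D regrets: 6.3, 7.5, 0.4, 1.3, 5.8 → max 7.5
E regrets: 3.8, 3.2, 0.0, 0.0, 5.5 → max 5.5
Smallest max regret = 2.8 → A.

A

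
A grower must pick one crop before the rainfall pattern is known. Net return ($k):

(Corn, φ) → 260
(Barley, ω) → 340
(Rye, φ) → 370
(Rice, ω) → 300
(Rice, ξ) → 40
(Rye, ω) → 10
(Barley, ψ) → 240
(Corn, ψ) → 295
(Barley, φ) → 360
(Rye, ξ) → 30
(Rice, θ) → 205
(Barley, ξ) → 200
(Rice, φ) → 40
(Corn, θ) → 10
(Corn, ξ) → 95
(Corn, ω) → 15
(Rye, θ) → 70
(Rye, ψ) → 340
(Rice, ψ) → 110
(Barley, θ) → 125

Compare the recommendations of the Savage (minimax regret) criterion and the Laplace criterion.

minimax regret → Barley; laplace → Barley (agree)

Column bests: θ=205, φ=370, ψ=340, ω=340, ξ=200.
Rye regrets: 135, 0, 0, 330, 170 → max 330
Rice regrets: 0, 330, 230, 40, 160 → max 330
Corn regrets: 195, 110, 45, 325, 105 → max 325
Barley regrets: 80, 10, 100, 0, 0 → max 100
Smallest max regret = 100 → Barley.
Row averages: Rye=164, Rice=139, Corn=135, Barley=253
Highest average = 253 → Barley.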